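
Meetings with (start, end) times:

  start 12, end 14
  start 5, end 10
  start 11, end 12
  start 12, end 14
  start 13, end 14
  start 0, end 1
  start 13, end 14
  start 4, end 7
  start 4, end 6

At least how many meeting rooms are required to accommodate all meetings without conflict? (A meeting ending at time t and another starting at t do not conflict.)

Count concurrent intervals with a sweep; the peak is the room count.
starts: [0, 4, 4, 5, 11, 12, 12, 13, 13]
ends:   [1, 6, 7, 10, 12, 14, 14, 14, 14]
s0→1 e1→0 s4→1 s4→2 s5→3 e6→2 e7→1 e10→0 s11→1 e12→0 s12→1 s12→2 s13→3 s13→4  — peak 4.

4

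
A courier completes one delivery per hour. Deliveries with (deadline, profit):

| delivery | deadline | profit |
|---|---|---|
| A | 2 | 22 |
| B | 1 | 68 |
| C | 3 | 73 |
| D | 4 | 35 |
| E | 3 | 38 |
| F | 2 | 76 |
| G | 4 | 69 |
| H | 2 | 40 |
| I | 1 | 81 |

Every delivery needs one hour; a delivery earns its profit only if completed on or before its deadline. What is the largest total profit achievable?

Sort by profit descending; place each in the latest free slot ≤ its deadline.
By profit: I(d1,81), F(d2,76), C(d3,73), G(d4,69), B(d1,68), H(d2,40), E(d3,38), D(d4,35), A(d2,22)
I→slot 1; F→slot 2; C→slot 3; G→slot 4; B skipped; H skipped; E skipped; D skipped; A skipped.
Profit = 81 + 76 + 73 + 69 = 299

299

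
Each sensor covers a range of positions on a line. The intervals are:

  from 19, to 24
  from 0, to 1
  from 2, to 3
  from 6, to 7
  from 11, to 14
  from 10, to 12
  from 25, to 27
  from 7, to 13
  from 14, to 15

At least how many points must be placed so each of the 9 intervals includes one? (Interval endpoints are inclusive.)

7

Sorted: [0,1] [2,3] [6,7] [10,12] [7,13] [11,14] [14,15] [19,24] [25,27]
{[0,1]} hit by 1; {[2,3]} hit by 3; {[6,7]} hit by 7; {[10,12],[7,13],[11,14]} hit by 12; {[14,15]} hit by 15; {[19,24]} hit by 24; {[25,27]} hit by 27.
Points: 1, 3, 7, 12, 15, 24, 27 (7 total).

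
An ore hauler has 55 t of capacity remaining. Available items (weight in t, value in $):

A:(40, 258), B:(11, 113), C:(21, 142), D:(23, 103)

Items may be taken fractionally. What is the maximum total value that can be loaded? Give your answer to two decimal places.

403.35

Sort by value per unit weight and fill in that order.
Order: B (113/11=10.27) > C (142/21=6.76) > A (258/40=6.45) > D (103/23=4.48)
Fill: take B (11 @ 113) → take C (21 @ 142) → take 23/40 of A → 148.35; 55/55 used.
Total value = 403.35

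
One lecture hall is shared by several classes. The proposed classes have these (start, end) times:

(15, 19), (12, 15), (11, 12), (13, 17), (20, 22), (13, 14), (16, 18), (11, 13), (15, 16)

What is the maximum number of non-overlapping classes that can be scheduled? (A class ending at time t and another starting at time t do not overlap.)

5

Sorted by end: (11,12)  (11,13)  (13,14)  (12,15)  (15,16)  (13,17)  (16,18)  (15,19)  (20,22)
take (11,12); skip (11,13); take (13,14); skip (12,15); take (15,16); take (16,18); skip (15,19); take (20,22).
Selected 5 classes.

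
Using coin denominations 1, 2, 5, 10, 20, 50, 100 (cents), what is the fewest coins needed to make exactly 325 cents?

325 = 3×100 + 1×20 + 1×5
Total coins = 3 + 1 + 1 = 5

5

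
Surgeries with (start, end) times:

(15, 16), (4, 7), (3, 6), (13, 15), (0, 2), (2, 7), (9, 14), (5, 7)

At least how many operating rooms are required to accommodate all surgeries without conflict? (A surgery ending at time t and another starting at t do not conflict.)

4

The answer is the maximum number of intervals overlapping at any instant.
Events (time:±→running): 0:+→1 2:-→0 2:+→1 3:+→2 4:+→3 5:+→4 … peak 4.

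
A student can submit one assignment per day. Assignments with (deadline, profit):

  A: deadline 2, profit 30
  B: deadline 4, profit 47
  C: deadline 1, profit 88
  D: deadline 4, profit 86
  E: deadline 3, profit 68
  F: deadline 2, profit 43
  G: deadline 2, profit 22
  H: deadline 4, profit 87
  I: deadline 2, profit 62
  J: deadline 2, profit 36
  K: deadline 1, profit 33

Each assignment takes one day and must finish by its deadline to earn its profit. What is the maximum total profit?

329

Take jobs in profit order; each goes to the latest open slot no later than its deadline.
Profit order: C=88 H=87 D=86 E=68 I=62 B=47 F=43 J=36 K=33 A=30 G=22
Assign: C→slot 1, H→slot 4, D→slot 3, E→slot 2, I skipped, B skipped, F skipped, J skipped, K skipped, A skipped, G skipped.
Slots: [1:C] [2:E] [3:D] [4:H]
Profit = 88 + 68 + 86 + 87 = 329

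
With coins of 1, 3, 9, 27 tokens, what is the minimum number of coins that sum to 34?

34 = 1×27 + 2×3 + 1×1
Total coins = 1 + 2 + 1 = 4

4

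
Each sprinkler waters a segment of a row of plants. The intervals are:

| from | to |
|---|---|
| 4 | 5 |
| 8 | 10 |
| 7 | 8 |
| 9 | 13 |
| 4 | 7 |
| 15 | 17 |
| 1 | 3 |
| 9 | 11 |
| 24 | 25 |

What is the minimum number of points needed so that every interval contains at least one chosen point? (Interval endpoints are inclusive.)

6

Process intervals by earliest right end; each time one isn't hit yet, stab at its right endpoint.
By right end: [1,3]  [4,5]  [4,7]  [7,8]  [8,10]  [9,11]  [9,13]  [15,17]  [24,25]
[1,3] uncovered → point at 3; [4,5] uncovered → point at 5; [7,8] uncovered → point at 8; [9,11] uncovered → point at 11; [15,17] uncovered → point at 17; [24,25] uncovered → point at 25.
Points: 3, 5, 8, 11, 17, 25 (6 total).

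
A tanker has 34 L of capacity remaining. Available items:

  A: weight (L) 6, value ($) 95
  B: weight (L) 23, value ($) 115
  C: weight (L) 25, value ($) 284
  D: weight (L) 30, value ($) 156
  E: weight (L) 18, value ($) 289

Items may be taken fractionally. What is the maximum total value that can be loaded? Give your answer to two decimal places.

Order: E (289/18=16.06) > A (95/6=15.83) > C (284/25=11.36) > D (156/30=5.20) > B (115/23=5.00)
Fill: take E (18 @ 289) → take A (6 @ 95) → take 10/25 of C → 113.60; 34/34 used.
Total value = 497.60

497.60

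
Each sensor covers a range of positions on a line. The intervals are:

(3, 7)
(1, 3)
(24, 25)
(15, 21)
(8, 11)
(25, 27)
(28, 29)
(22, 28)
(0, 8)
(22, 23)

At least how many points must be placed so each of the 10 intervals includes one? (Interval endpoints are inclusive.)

Process intervals by earliest right end; each time one isn't hit yet, stab at its right endpoint.
By right end: [1,3]  [3,7]  [0,8]  [8,11]  [15,21]  [22,23]  [24,25]  [25,27]  [22,28]  [28,29]
[1,3] uncovered → point at 3; [8,11] uncovered → point at 11; [15,21] uncovered → point at 21; [22,23] uncovered → point at 23; [24,25] uncovered → point at 25; [28,29] uncovered → point at 29.
Points: 3, 11, 21, 23, 25, 29 (6 total).

6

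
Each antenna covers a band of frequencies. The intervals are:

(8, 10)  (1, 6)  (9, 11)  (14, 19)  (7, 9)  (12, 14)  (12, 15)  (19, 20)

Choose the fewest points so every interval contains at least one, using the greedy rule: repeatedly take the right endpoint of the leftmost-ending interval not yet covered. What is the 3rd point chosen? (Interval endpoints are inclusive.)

By right end: [1,6]  [7,9]  [8,10]  [9,11]  [12,14]  [12,15]  [14,19]  [19,20]
[1,6] uncovered → point at 6; [7,9] uncovered → point at 9; [12,14] uncovered → point at 14; [19,20] uncovered → point at 20.
Points: 6, 9, 14, 20 (4 total).

14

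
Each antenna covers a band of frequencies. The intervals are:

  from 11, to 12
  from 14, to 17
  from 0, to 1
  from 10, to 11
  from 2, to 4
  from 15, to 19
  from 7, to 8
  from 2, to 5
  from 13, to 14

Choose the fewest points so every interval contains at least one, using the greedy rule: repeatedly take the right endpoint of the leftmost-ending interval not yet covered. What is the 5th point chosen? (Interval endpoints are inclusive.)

14

By right end: [0,1]  [2,4]  [2,5]  [7,8]  [10,11]  [11,12]  [13,14]  [14,17]  [15,19]
[0,1] uncovered → point at 1; [2,4] uncovered → point at 4; [7,8] uncovered → point at 8; [10,11] uncovered → point at 11; [13,14] uncovered → point at 14; [15,19] uncovered → point at 19.
Points: 1, 4, 8, 11, 14, 19 (6 total).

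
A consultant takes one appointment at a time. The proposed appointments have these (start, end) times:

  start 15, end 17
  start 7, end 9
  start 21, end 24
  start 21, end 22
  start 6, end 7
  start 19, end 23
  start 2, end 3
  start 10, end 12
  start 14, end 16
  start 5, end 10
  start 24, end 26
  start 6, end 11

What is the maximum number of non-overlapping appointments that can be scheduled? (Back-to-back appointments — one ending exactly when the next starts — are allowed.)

Sorted by end: (2,3)  (6,7)  (7,9)  (5,10)  (6,11)  (10,12)  (14,16)  (15,17)  (21,22)  (19,23)  (21,24)  (24,26)
take (2,3); take (6,7); take (7,9); take (10,12); take (14,16); take (21,22); take (24,26).
Selected 7 appointments.

7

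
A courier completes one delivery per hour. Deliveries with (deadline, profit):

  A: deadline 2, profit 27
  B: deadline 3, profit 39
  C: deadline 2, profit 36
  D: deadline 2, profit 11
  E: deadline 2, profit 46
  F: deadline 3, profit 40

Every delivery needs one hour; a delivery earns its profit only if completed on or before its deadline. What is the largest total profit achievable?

Sort by profit descending; place each in the latest free slot ≤ its deadline.
By profit: E(d2,46), F(d3,40), B(d3,39), C(d2,36), A(d2,27), D(d2,11)
E→slot 2; F→slot 3; B→slot 1; C skipped; A skipped; D skipped.
Profit = 39 + 46 + 40 = 125

125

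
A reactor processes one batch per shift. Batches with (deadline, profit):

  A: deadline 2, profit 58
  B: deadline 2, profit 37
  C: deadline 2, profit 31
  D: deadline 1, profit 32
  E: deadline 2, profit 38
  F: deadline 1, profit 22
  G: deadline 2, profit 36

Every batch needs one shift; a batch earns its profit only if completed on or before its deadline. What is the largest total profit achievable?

Take jobs in profit order; each goes to the latest open slot no later than its deadline.
Profit order: A=58 E=38 B=37 G=36 D=32 C=31 F=22
Assign: A→slot 2, E→slot 1, B skipped, G skipped, D skipped, C skipped, F skipped.
Slots: [1:E] [2:A]
Profit = 38 + 58 = 96

96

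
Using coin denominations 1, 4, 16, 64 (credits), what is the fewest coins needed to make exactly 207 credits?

9

207 = 3×64 + 3×4 + 3×1
Total coins = 3 + 3 + 3 = 9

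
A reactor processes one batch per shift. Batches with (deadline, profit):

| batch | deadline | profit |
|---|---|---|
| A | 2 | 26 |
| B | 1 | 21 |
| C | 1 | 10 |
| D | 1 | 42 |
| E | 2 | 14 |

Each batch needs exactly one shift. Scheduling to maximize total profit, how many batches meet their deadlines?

Take jobs in profit order; each goes to the latest open slot no later than its deadline.
By profit: D(d1,42), A(d2,26), B(d1,21), E(d2,14), C(d1,10)
D→slot 1; A→slot 2; B skipped; E skipped; C skipped.
2 of 5 scheduled.

2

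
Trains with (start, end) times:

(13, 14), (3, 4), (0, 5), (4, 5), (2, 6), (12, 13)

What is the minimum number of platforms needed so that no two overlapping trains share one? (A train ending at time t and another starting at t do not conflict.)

3

Events (time:±→running): 0:+→1 2:+→2 3:+→3 … peak 3.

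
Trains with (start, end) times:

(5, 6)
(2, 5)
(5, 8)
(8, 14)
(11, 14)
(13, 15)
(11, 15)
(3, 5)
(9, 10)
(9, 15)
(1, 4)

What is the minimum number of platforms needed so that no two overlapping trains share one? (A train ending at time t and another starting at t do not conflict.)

5

Events (time:±→running): 1:+→1 2:+→2 3:+→3 4:-→2 5:-→1 5:-→0 5:+→1 5:+→2 6:-→1 8:-→0 8:+→1 9:+→2 9:+→3 10:-→2 11:+→3 11:+→4 13:+→5 … peak 5.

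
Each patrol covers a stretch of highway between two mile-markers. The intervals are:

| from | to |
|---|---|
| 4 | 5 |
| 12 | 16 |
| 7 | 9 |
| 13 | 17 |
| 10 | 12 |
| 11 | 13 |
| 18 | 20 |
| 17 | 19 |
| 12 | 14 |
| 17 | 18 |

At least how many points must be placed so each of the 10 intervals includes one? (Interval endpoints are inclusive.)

Process intervals by earliest right end; each time one isn't hit yet, stab at its right endpoint.
Sorted: [4,5] [7,9] [10,12] [11,13] [12,14] [12,16] [13,17] [17,18] [17,19] [18,20]
{[4,5]} hit by 5; {[7,9]} hit by 9; {[10,12],[11,13],[12,14],[12,16]} hit by 12; {[13,17],[17,18],[17,19]} hit by 17; {[18,20]} hit by 20.
Points: 5, 9, 12, 17, 20 (5 total).

5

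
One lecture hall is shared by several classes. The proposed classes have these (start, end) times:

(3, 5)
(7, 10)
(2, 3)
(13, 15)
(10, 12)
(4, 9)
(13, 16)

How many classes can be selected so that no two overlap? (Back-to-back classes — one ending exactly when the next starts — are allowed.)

Sorted by end: (2,3)  (3,5)  (4,9)  (7,10)  (10,12)  (13,15)  (13,16)
take (2,3); take (3,5); skip (4,9); take (7,10); take (10,12); take (13,15).
Selected 5 classes.

5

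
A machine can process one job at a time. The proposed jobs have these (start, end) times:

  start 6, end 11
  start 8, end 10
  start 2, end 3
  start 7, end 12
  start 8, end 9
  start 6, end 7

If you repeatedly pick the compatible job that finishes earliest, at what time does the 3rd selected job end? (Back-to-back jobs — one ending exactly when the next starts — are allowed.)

9

Sorted by end: (2,3)  (6,7)  (8,9)  (8,10)  (6,11)  (7,12)
take (2,3); take (6,7); take (8,9); skip (8,10); skip (7,12).
Selected: (2,3) (6,7) (8,9)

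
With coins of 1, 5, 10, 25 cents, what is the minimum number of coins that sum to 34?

Use the largest denomination that fits, subtract, and repeat.
34 − 1×25→9 − 1×5→4 − 4×1→0
Total coins = 1 + 1 + 4 = 6

6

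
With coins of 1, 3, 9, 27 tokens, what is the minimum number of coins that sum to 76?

6

Greedy: take as many of the largest coin as possible, then repeat with the remainder.
76 − 2×27→22 − 2×9→4 − 1×3→1 − 1×1→0
Total coins = 2 + 2 + 1 + 1 = 6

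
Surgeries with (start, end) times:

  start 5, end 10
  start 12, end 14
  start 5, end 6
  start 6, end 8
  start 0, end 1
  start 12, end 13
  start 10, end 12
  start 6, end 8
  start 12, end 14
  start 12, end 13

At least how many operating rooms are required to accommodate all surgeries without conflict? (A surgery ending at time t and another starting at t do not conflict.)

Count concurrent intervals with a sweep; the peak is the room count.
Events (time:±→running): 0:+→1 1:-→0 5:+→1 5:+→2 6:-→1 6:+→2 6:+→3 8:-→2 8:-→1 10:-→0 10:+→1 12:-→0 12:+→1 12:+→2 12:+→3 12:+→4 … peak 4.

4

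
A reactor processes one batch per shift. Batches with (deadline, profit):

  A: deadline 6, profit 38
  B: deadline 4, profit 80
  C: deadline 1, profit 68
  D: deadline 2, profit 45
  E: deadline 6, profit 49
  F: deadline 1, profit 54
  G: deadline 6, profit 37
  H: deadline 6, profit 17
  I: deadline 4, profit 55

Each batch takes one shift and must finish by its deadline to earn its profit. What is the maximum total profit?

Sort by profit descending; place each in the latest free slot ≤ its deadline.
By profit: B(d4,80), C(d1,68), I(d4,55), F(d1,54), E(d6,49), D(d2,45), A(d6,38), G(d6,37), H(d6,17)
B→slot 4; C→slot 1; I→slot 3; F skipped; E→slot 6; D→slot 2; A→slot 5; G skipped; H skipped.
Profit = 68 + 45 + 55 + 80 + 38 + 49 = 335

335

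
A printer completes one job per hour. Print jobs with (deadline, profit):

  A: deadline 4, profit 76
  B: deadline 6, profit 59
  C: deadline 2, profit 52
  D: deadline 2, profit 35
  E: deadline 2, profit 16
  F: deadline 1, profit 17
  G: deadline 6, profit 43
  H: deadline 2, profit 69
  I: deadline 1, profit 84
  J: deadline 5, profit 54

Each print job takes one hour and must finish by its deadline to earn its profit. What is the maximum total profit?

Take jobs in profit order; each goes to the latest open slot no later than its deadline.
Profit order: I=84 A=76 H=69 B=59 J=54 C=52 G=43 D=35 F=17 E=16
Assign: I→slot 1, A→slot 4, H→slot 2, B→slot 6, J→slot 5, C skipped, G→slot 3, D skipped, F skipped, E skipped.
Slots: [1:I] [2:H] [3:G] [4:A] [5:J] [6:B]
Profit = 84 + 69 + 43 + 76 + 54 + 59 = 385

385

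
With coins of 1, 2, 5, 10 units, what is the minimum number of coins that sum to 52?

Use the largest denomination that fits, subtract, and repeat.
52 = 5×10 + 1×2
Total coins = 5 + 1 = 6

6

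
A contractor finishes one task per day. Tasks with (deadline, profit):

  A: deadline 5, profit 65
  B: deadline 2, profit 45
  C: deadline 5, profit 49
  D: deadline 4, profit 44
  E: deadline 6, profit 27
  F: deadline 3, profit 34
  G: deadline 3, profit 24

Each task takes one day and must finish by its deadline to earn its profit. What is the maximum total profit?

264

Sort by profit descending; place each in the latest free slot ≤ its deadline.
By profit: A(d5,65), C(d5,49), B(d2,45), D(d4,44), F(d3,34), E(d6,27), G(d3,24)
A→slot 5; C→slot 4; B→slot 2; D→slot 3; F→slot 1; E→slot 6; G skipped.
Profit = 34 + 45 + 44 + 49 + 65 + 27 = 264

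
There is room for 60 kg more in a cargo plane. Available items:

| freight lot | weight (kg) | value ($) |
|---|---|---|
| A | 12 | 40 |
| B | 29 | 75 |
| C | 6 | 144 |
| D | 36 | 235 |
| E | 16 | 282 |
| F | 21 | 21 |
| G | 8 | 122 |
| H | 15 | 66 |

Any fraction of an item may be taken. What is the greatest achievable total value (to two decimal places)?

743.83

Greedy by value/weight ratio, highest first.
Ratios (sorted): C 24.00, E 17.62, G 15.25, D 6.53, H 4.40, A 3.33, B 2.59, F 1.00
take C (6 @ 144); take E (16 @ 282); take G (8 @ 122); take 30/36 of D → 195.83. Capacity used 60/60.
Total value = 743.83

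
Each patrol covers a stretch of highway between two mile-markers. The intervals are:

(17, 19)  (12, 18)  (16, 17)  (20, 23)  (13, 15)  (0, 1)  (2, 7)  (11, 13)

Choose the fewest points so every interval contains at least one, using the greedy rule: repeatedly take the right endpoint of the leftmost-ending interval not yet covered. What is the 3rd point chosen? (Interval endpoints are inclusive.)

Process intervals by earliest right end; each time one isn't hit yet, stab at its right endpoint.
By right end: [0,1]  [2,7]  [11,13]  [13,15]  [16,17]  [12,18]  [17,19]  [20,23]
[0,1] uncovered → point at 1; [2,7] uncovered → point at 7; [11,13] uncovered → point at 13; [16,17] uncovered → point at 17; [20,23] uncovered → point at 23.
Points: 1, 7, 13, 17, 23 (5 total).

13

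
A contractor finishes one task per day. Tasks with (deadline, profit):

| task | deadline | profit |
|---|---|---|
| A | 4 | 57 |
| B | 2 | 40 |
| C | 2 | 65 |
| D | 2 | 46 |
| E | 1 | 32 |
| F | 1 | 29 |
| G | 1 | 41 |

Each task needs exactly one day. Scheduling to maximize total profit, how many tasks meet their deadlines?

Profit order: C=65 A=57 D=46 G=41 B=40 E=32 F=29
Assign: C→slot 2, A→slot 4, D→slot 1, G skipped, B skipped, E skipped, F skipped.
Slots: [1:D] [2:C] [4:A]
3 of 7 scheduled.

3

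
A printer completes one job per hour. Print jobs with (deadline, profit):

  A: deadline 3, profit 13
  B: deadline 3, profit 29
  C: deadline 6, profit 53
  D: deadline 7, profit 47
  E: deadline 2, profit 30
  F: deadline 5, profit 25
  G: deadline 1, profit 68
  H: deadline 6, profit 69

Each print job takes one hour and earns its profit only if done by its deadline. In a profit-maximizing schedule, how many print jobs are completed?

7

Take jobs in profit order; each goes to the latest open slot no later than its deadline.
By profit: H(d6,69), G(d1,68), C(d6,53), D(d7,47), E(d2,30), B(d3,29), F(d5,25), A(d3,13)
H→slot 6; G→slot 1; C→slot 5; D→slot 7; E→slot 2; B→slot 3; F→slot 4; A skipped.
7 of 8 scheduled.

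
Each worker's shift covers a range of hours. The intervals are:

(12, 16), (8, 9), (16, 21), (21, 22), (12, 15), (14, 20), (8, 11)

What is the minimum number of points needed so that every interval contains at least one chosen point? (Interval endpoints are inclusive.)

Sort by right endpoint; whenever an interval is uncovered, place a point at its right end.
Sorted: [8,9] [8,11] [12,15] [12,16] [14,20] [16,21] [21,22]
{[8,9],[8,11]} hit by 9; {[12,15],[12,16],[14,20]} hit by 15; {[16,21],[21,22]} hit by 21.
Points: 9, 15, 21 (3 total).

3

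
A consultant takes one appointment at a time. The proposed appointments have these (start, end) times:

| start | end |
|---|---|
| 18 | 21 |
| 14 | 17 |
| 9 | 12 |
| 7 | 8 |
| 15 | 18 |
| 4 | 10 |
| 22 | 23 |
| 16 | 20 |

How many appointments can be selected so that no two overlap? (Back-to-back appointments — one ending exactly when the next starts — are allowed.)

Sort by end time and greedily take each interval whose start is ≥ the last chosen end.
By end time: (7,8), (4,10), (9,12), (14,17), (15,18), (16,20), (18,21), (22,23).
Pick (7,8); next start ≥ 8 → (9,12); next start ≥ 12 → (14,17); next start ≥ 17 → (18,21); next start ≥ 21 → (22,23).
Selected 5 appointments.

5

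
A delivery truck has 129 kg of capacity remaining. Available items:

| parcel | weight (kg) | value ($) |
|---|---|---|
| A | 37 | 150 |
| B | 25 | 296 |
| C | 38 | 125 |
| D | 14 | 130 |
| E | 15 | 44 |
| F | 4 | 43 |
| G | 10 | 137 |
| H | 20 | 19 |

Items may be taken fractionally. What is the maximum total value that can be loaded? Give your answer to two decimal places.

Ratios (sorted): G 13.70, B 11.84, F 10.75, D 9.29, A 4.05, C 3.29, E 2.93, H 0.95
take G (10 @ 137); take B (25 @ 296); take F (4 @ 43); take D (14 @ 130); take A (37 @ 150); take C (38 @ 125); take 1/15 of E → 2.93. Capacity used 129/129.
Total value = 883.93

883.93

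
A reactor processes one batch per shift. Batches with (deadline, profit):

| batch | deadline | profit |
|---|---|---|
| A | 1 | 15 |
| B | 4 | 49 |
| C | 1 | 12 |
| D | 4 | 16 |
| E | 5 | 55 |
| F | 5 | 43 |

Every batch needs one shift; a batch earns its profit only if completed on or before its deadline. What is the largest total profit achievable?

178

By profit: E(d5,55), B(d4,49), F(d5,43), D(d4,16), A(d1,15), C(d1,12)
E→slot 5; B→slot 4; F→slot 3; D→slot 2; A→slot 1; C skipped.
Profit = 15 + 16 + 43 + 49 + 55 = 178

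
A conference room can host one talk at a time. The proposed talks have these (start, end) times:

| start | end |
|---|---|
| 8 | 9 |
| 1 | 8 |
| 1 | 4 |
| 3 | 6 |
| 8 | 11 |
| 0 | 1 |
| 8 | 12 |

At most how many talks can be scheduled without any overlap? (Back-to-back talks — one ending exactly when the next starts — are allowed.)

Order by finish time; keep every interval that doesn't clash with the previous kept one.
Sorted by end: (0,1)  (1,4)  (3,6)  (1,8)  (8,9)  (8,11)  (8,12)
take (0,1); take (1,4); take (8,9); skip (8,12).
Selected 3 talks.

3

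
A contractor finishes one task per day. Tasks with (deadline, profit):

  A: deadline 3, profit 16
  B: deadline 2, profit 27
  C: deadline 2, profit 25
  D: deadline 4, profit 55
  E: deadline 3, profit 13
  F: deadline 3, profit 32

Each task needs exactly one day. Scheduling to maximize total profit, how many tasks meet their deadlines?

By profit: D(d4,55), F(d3,32), B(d2,27), C(d2,25), A(d3,16), E(d3,13)
D→slot 4; F→slot 3; B→slot 2; C→slot 1; A skipped; E skipped.
4 of 6 scheduled.

4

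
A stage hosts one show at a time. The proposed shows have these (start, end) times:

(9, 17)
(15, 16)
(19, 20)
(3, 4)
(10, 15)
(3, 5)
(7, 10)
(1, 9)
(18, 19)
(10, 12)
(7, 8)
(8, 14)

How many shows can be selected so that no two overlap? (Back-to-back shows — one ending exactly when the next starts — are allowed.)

6

Sort by end time and greedily take each interval whose start is ≥ the last chosen end.
By end time: (3,4), (3,5), (7,8), (1,9), (7,10), (10,12), (8,14), (10,15), (15,16), (9,17), (18,19), (19,20).
Pick (3,4); next start ≥ 4 → (7,8); next start ≥ 8 → (10,12); next start ≥ 12 → (15,16); next start ≥ 16 → (18,19); next start ≥ 19 → (19,20).
Selected 6 shows.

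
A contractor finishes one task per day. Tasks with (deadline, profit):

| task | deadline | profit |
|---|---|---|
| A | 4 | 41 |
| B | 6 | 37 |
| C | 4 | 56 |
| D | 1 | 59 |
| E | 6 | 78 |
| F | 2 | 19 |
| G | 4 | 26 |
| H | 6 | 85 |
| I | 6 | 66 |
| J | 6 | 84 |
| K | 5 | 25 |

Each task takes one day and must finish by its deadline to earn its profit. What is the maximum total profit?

428

Sort by profit descending; place each in the latest free slot ≤ its deadline.
By profit: H(d6,85), J(d6,84), E(d6,78), I(d6,66), D(d1,59), C(d4,56), A(d4,41), B(d6,37), G(d4,26), K(d5,25), F(d2,19)
H→slot 6; J→slot 5; E→slot 4; I→slot 3; D→slot 1; C→slot 2; A skipped; B skipped; G skipped; K skipped; F skipped.
Profit = 59 + 56 + 66 + 78 + 84 + 85 = 428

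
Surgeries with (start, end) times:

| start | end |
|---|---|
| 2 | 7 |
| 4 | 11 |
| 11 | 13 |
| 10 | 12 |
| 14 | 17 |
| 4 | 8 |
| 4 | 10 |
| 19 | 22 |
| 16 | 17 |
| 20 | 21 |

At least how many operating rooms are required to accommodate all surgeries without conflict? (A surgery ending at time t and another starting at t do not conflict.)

4

Count concurrent intervals with a sweep; the peak is the room count.
starts: [2, 4, 4, 4, 10, 11, 14, 16, 19, 20]
ends:   [7, 8, 10, 11, 12, 13, 17, 17, 21, 22]
s2→1 s4→2 s4→3 s4→4  — peak 4.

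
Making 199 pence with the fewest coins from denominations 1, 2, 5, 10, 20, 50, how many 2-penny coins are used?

2

199 − 3×50→49 − 2×20→9 − 1×5→4 − 2×2→0
Count of 2: 2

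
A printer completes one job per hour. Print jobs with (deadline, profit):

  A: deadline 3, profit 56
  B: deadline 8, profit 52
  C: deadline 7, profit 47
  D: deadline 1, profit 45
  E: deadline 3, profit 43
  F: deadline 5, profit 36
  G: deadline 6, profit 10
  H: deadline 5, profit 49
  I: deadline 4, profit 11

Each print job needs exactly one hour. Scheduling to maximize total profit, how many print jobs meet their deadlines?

Sort by profit descending; place each in the latest free slot ≤ its deadline.
Profit order: A=56 B=52 H=49 C=47 D=45 E=43 F=36 I=11 G=10
Assign: A→slot 3, B→slot 8, H→slot 5, C→slot 7, D→slot 1, E→slot 2, F→slot 4, I skipped, G→slot 6.
Slots: [1:D] [2:E] [3:A] [4:F] [5:H] [6:G] [7:C] [8:B]
8 of 9 scheduled.

8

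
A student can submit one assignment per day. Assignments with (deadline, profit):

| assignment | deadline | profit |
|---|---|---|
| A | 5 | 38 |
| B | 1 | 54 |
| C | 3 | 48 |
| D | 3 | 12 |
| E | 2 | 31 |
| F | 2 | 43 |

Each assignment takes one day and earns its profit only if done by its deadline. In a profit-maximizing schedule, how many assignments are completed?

4

Take jobs in profit order; each goes to the latest open slot no later than its deadline.
By profit: B(d1,54), C(d3,48), F(d2,43), A(d5,38), E(d2,31), D(d3,12)
B→slot 1; C→slot 3; F→slot 2; A→slot 5; E skipped; D skipped.
4 of 6 scheduled.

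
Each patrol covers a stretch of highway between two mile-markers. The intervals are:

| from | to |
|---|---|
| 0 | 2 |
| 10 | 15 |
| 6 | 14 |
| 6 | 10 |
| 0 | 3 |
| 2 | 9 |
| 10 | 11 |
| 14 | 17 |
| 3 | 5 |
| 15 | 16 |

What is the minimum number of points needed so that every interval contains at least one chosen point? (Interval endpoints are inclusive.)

4

By right end: [0,2]  [0,3]  [3,5]  [2,9]  [6,10]  [10,11]  [6,14]  [10,15]  [15,16]  [14,17]
[0,2] uncovered → point at 2; [3,5] uncovered → point at 5; [6,10] uncovered → point at 10; [15,16] uncovered → point at 16.
Points: 2, 5, 10, 16 (4 total).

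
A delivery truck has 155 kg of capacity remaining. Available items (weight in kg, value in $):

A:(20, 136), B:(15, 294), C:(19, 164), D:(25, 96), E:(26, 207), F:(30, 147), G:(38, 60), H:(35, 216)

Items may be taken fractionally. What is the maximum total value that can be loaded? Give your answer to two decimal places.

Sort by value per unit weight and fill in that order.
Ratios (sorted): B 19.60, C 8.63, E 7.96, A 6.80, H 6.17, F 4.90, D 3.84, G 1.58
take B (15 @ 294); take C (19 @ 164); take E (26 @ 207); take A (20 @ 136); take H (35 @ 216); take F (30 @ 147); take 10/25 of D → 38.40. Capacity used 155/155.
Total value = 1202.40

1202.40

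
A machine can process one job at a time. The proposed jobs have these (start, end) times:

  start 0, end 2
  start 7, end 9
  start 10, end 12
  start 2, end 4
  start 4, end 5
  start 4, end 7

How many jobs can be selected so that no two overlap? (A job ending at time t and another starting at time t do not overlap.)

Sorted by end: (0,2)  (2,4)  (4,5)  (4,7)  (7,9)  (10,12)
take (0,2); take (2,4); take (4,5); take (7,9); take (10,12).
Selected 5 jobs.

5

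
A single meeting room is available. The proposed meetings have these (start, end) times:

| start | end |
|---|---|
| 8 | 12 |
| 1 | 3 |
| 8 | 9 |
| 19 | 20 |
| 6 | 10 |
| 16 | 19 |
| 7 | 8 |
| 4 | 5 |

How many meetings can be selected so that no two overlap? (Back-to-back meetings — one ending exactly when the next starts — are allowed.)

6

Greedy by earliest finish: after sorting by end time, pick each interval compatible with the last pick.
By end time: (1,3), (4,5), (7,8), (8,9), (6,10), (8,12), (16,19), (19,20).
Pick (1,3); next start ≥ 3 → (4,5); next start ≥ 5 → (7,8); next start ≥ 8 → (8,9); next start ≥ 9 → (16,19); next start ≥ 19 → (19,20).
Selected 6 meetings.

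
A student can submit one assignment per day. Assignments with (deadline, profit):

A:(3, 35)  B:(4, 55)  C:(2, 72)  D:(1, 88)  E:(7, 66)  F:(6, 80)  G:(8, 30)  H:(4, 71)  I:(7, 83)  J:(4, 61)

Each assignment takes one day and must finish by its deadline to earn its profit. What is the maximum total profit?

551

Take jobs in profit order; each goes to the latest open slot no later than its deadline.
By profit: D(d1,88), I(d7,83), F(d6,80), C(d2,72), H(d4,71), E(d7,66), J(d4,61), B(d4,55), A(d3,35), G(d8,30)
D→slot 1; I→slot 7; F→slot 6; C→slot 2; H→slot 4; E→slot 5; J→slot 3; B skipped; A skipped; G→slot 8.
Profit = 88 + 72 + 61 + 71 + 66 + 80 + 83 + 30 = 551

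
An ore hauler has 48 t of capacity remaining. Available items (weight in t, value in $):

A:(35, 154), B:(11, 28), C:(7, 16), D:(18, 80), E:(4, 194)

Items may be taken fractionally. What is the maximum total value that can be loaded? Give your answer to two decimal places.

Greedy by value/weight ratio, highest first.
Ratios (sorted): E 48.50, D 4.44, A 4.40, B 2.55, C 2.29
take E (4 @ 194); take D (18 @ 80); take 26/35 of A → 114.40. Capacity used 48/48.
Total value = 388.40

388.40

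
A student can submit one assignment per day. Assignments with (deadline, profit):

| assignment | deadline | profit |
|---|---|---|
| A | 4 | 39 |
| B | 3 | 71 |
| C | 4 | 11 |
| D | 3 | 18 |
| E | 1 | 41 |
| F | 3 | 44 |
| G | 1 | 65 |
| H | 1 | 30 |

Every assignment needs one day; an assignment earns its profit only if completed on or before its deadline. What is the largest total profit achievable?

Take jobs in profit order; each goes to the latest open slot no later than its deadline.
By profit: B(d3,71), G(d1,65), F(d3,44), E(d1,41), A(d4,39), H(d1,30), D(d3,18), C(d4,11)
B→slot 3; G→slot 1; F→slot 2; E skipped; A→slot 4; H skipped; D skipped; C skipped.
Profit = 65 + 44 + 71 + 39 = 219

219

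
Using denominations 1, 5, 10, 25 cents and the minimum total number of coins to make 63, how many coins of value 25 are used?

63 − 2×25→13 − 1×10→3 − 3×1→0
Count of 25: 2

2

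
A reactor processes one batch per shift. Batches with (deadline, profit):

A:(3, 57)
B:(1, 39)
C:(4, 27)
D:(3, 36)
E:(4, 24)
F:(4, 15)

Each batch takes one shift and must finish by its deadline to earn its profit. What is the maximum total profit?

159

Take jobs in profit order; each goes to the latest open slot no later than its deadline.
Profit order: A=57 B=39 D=36 C=27 E=24 F=15
Assign: A→slot 3, B→slot 1, D→slot 2, C→slot 4, E skipped, F skipped.
Slots: [1:B] [2:D] [3:A] [4:C]
Profit = 39 + 36 + 57 + 27 = 159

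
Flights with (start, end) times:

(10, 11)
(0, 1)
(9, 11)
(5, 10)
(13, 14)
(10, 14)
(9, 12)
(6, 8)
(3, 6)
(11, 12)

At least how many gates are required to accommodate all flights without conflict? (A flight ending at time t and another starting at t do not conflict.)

starts: [0, 3, 5, 6, 9, 9, 10, 10, 11, 13]
ends:   [1, 6, 8, 10, 11, 11, 12, 12, 14, 14]
s0→1 e1→0 s3→1 s5→2 e6→1 s6→2 e8→1 s9→2 s9→3 e10→2 s10→3 s10→4  — peak 4.

4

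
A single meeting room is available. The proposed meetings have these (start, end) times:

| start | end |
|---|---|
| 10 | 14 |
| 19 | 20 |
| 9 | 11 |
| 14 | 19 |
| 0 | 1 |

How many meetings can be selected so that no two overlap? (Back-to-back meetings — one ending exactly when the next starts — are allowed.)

Sorted by end: (0,1)  (9,11)  (10,14)  (14,19)  (19,20)
take (0,1); take (9,11); skip (10,14); take (14,19); take (19,20).
Selected 4 meetings.

4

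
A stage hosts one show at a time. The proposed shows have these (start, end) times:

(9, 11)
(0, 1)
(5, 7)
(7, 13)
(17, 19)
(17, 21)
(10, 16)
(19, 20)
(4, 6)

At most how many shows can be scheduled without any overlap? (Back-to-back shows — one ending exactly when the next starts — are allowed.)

Sorted by end: (0,1)  (4,6)  (5,7)  (9,11)  (7,13)  (10,16)  (17,19)  (19,20)  (17,21)
take (0,1); take (4,6); take (9,11); skip (7,13); skip (10,16); take (17,19); take (19,20); skip (17,21).
Selected 5 shows.

5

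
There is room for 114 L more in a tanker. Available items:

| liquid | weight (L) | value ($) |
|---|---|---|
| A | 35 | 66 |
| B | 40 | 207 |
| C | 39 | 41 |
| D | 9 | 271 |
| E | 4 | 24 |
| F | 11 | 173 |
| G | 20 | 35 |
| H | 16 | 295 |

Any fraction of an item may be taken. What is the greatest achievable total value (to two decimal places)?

1034.11

Order: D (271/9=30.11) > H (295/16=18.44) > F (173/11=15.73) > E (24/4=6.00) > B (207/40=5.17) > A (66/35=1.89) > G (35/20=1.75) > C (41/39=1.05)
Fill: take D (9 @ 271) → take H (16 @ 295) → take F (11 @ 173) → take E (4 @ 24) → take B (40 @ 207) → take 34/35 of A → 64.11; 114/114 used.
Total value = 1034.11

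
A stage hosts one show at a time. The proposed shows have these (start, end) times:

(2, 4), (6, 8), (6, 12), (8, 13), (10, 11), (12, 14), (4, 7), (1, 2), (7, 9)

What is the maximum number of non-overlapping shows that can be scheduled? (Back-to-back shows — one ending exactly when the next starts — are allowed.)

Greedy by earliest finish: after sorting by end time, pick each interval compatible with the last pick.
By end time: (1,2), (2,4), (4,7), (6,8), (7,9), (10,11), (6,12), (8,13), (12,14).
Pick (1,2); next start ≥ 2 → (2,4); next start ≥ 4 → (4,7); next start ≥ 7 → (7,9); next start ≥ 9 → (10,11); next start ≥ 11 → (12,14).
Selected 6 shows.

6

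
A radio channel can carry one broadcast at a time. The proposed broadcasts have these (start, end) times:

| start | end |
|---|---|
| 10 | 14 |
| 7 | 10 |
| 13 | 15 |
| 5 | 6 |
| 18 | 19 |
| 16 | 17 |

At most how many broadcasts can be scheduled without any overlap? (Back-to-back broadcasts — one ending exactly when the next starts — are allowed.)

By end time: (5,6), (7,10), (10,14), (13,15), (16,17), (18,19).
Pick (5,6); next start ≥ 6 → (7,10); next start ≥ 10 → (10,14); next start ≥ 14 → (16,17); next start ≥ 17 → (18,19).
Selected 5 broadcasts.

5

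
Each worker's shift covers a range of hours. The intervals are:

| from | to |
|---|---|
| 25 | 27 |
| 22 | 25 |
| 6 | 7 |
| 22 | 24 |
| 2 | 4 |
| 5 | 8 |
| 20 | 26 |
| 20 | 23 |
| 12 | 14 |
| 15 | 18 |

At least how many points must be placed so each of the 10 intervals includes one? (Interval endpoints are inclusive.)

Process intervals by earliest right end; each time one isn't hit yet, stab at its right endpoint.
Sorted: [2,4] [6,7] [5,8] [12,14] [15,18] [20,23] [22,24] [22,25] [20,26] [25,27]
{[2,4]} hit by 4; {[6,7],[5,8]} hit by 7; {[12,14]} hit by 14; {[15,18]} hit by 18; {[20,23],[22,24],[22,25],[20,26]} hit by 23; {[25,27]} hit by 27.
Points: 4, 7, 14, 18, 23, 27 (6 total).

6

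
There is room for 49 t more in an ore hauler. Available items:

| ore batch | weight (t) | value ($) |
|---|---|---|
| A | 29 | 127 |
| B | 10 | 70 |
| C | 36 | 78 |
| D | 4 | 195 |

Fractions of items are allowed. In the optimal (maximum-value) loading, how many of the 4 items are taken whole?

Sort by value per unit weight and fill in that order.
Order: D (195/4=48.75) > B (70/10=7.00) > A (127/29=4.38) > C (78/36=2.17)
Fill: take D (4 @ 195) → take B (10 @ 70) → take A (29 @ 127) → take 6/36 of C → 13.00; 49/49 used.
3 item(s) taken whole; one partial (take 6/36 of C).

3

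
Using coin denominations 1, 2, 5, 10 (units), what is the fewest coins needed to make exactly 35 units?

4

Use the largest denomination that fits, subtract, and repeat.
35 − 3×10→5 − 1×5→0
Total coins = 3 + 1 = 4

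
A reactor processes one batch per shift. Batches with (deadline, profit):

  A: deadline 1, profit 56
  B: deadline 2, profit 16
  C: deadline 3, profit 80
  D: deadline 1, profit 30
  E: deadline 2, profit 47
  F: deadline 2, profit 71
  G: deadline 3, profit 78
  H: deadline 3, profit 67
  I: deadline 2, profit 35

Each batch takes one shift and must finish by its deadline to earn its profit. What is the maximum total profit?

229

Sort by profit descending; place each in the latest free slot ≤ its deadline.
Profit order: C=80 G=78 F=71 H=67 A=56 E=47 I=35 D=30 B=16
Assign: C→slot 3, G→slot 2, F→slot 1, H skipped, A skipped, E skipped, I skipped, D skipped, B skipped.
Slots: [1:F] [2:G] [3:C]
Profit = 71 + 78 + 80 = 229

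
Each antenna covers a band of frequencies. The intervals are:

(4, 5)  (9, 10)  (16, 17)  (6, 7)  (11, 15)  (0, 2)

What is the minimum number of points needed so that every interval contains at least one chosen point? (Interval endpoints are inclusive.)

Process intervals by earliest right end; each time one isn't hit yet, stab at its right endpoint.
Sorted: [0,2] [4,5] [6,7] [9,10] [11,15] [16,17]
{[0,2]} hit by 2; {[4,5]} hit by 5; {[6,7]} hit by 7; {[9,10]} hit by 10; {[11,15]} hit by 15; {[16,17]} hit by 17.
Points: 2, 5, 7, 10, 15, 17 (6 total).

6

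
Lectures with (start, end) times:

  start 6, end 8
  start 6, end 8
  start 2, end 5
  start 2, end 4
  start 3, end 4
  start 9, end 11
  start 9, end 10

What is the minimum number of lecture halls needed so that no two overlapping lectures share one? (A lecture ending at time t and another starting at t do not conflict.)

Count concurrent intervals with a sweep; the peak is the room count.
Events (time:±→running): 2:+→1 2:+→2 3:+→3 … peak 3.

3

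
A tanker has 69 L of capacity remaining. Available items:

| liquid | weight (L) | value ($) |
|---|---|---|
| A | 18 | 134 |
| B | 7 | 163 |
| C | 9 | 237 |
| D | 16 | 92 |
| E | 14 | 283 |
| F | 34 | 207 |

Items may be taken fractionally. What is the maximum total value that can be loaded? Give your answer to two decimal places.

Ratios (sorted): C 26.33, B 23.29, E 20.21, A 7.44, F 6.09, D 5.75
take C (9 @ 237); take B (7 @ 163); take E (14 @ 283); take A (18 @ 134); take 21/34 of F → 127.85. Capacity used 69/69.
Total value = 944.85

944.85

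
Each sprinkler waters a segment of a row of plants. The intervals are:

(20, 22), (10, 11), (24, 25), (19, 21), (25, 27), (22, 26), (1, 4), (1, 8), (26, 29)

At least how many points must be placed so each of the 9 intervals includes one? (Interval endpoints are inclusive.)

5

Sort by right endpoint; whenever an interval is uncovered, place a point at its right end.
By right end: [1,4]  [1,8]  [10,11]  [19,21]  [20,22]  [24,25]  [22,26]  [25,27]  [26,29]
[1,4] uncovered → point at 4; [10,11] uncovered → point at 11; [19,21] uncovered → point at 21; [24,25] uncovered → point at 25; [26,29] uncovered → point at 29.
Points: 4, 11, 21, 25, 29 (5 total).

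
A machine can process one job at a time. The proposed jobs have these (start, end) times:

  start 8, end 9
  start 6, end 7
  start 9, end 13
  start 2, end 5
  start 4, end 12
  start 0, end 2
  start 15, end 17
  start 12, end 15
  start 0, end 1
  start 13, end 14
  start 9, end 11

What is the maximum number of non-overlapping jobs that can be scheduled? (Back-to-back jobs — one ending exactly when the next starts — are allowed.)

Sort by end time and greedily take each interval whose start is ≥ the last chosen end.
Sorted by end: (0,1)  (0,2)  (2,5)  (6,7)  (8,9)  (9,11)  (4,12)  (9,13)  (13,14)  (12,15)  (15,17)
take (0,1); take (2,5); take (6,7); take (8,9); take (9,11); skip (9,13); take (13,14); take (15,17).
Selected 7 jobs.

7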